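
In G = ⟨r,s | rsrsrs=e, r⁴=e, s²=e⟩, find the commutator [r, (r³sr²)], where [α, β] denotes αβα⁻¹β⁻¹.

[r, (r³sr²)] = r·(r³sr²)·r⁻¹·(r³sr²)⁻¹.
  r · (r³sr²) = sr²
  (sr²) · (r³) = sr
  (sr) · (r²sr) = rsr²

Answer: rsr²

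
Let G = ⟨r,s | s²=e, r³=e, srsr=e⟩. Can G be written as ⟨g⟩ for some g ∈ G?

Every cyclic group is abelian. But r·s = rs while s·r = r²s, so r·s ≠ s·r and G is not abelian. Hence G is not cyclic.

Answer: No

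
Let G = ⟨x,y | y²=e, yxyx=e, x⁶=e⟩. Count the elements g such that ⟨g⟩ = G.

⟨g⟩ = G would require ord(g) = |G| = 12, but the maximum element order in G is 6 < 12. So G is not cyclic and no single element generates it: the count is 0.

Answer: 0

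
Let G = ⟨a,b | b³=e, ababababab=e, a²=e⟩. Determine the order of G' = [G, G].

G' = [G, G] is generated by all commutators. The generator-pair commutators are: [a, b] = abab².
The subgroup they normally generate is {e, a, b, b², ab, aba, abab, ababa, b²ab²a, b²ab², b²a, ab², ba, bab, baba, ab²ab²a, ab²ab², ab²a, b²ab, b²aba, b²abab, bab²ab², bab²a, bab², abab², ab²ab, ab²aba, ab²abab, abab²ab², abab²a, b²ab²ab, abab²ab, abab²aba, abab²abab, b²ab²abab², b²ab²aba, b²ab²abab, b²abab²ab², b²abab²a, b²abab², babab², bab²ab, bab²aba, bab²abab, babab²ab², babab²a, babab²ab, ab²abab²ab², ab²abab²a, ab²abab², b²abab²ab, b²abab²aba, bab²abab²a, bab²abab², ab²abab²ab, ab²abab²aba, abab²abab²a, abab²abab², abab²abab²ab, bab²abab²ab}, of order 60.
Check: |G/G'| = 60/60 = 1 is the order of the abelianisation.

Answer: 60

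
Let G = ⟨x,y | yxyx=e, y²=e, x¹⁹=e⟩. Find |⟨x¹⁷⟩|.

|⟨x¹⁷⟩| equals the order of x¹⁷. Compute successive powers until reaching e:
  (x¹⁷)¹ = x¹⁷, (x¹⁷)² = x¹⁵, (x¹⁷)³ = x¹³, (x¹⁷)⁴ = x¹¹, (x¹⁷)⁵ = x⁹, (x¹⁷)⁶ = x⁷, (x¹⁷)⁷ = x⁵, (x¹⁷)⁸ = x³, (x¹⁷)⁹ = x, (x¹⁷)¹⁰ = x¹⁸, (x¹⁷)¹¹ = x¹⁶, (x¹⁷)¹² = x¹⁴, (x¹⁷)¹³ = x¹², (x¹⁷)¹⁴ = x¹⁰, (x¹⁷)¹⁵ = x⁸, (x¹⁷)¹⁶ = x⁶, (x¹⁷)¹⁷ = x⁴, (x¹⁷)¹⁸ = x², (x¹⁷)¹⁹ = e.
The smallest positive k with (x¹⁷)ᵏ = e is 19, so |⟨x¹⁷⟩| = 19.

Answer: 19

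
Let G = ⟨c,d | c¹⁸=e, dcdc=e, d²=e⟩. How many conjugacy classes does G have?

The conjugacy classes (representative and size) are:
  [e] (size 1), [c] (size 2), [c²] (size 2), [c³] (size 2), [c¹⁴] (size 2), [c⁵] (size 2), [c¹²] (size 2), [c⁷] (size 2), [c¹⁰] (size 2), [c⁹] (size 1), [c¹⁰d] (size 9), [cd] (size 9).
Class equation: 1 + 2 + 2 + 2 + 2 + 2 + 2 + 2 + 2 + 1 + 9 + 9 = 36 = |G|. So G has 12 conjugacy classes.

Answer: 12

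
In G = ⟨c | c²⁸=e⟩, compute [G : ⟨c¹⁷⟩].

First find ord(c¹⁷) by computing successive powers:
  (c¹⁷)¹ = c¹⁷, (c¹⁷)² = c⁶, (c¹⁷)³ = c²³, (c¹⁷)⁴ = c¹², (c¹⁷)⁵ = c, (c¹⁷)⁶ = c¹⁸, (c¹⁷)⁷ = c⁷, (c¹⁷)⁸ = c²⁴, (c¹⁷)⁹ = c¹³, (c¹⁷)¹⁰ = c², (c¹⁷)¹¹ = c¹⁹, (c¹⁷)¹² = c⁸, (c¹⁷)¹³ = c²⁵, (c¹⁷)¹⁴ = c¹⁴, (c¹⁷)¹⁵ = c³, (c¹⁷)¹⁶ = c²⁰, (c¹⁷)¹⁷ = c⁹, (c¹⁷)¹⁸ = c²⁶, (c¹⁷)¹⁹ = c¹⁵, (c¹⁷)²⁰ = c⁴, (c¹⁷)²¹ = c²¹, (c¹⁷)²² = c¹⁰, (c¹⁷)²³ = c²⁷, (c¹⁷)²⁴ = c¹⁶, (c¹⁷)²⁵ = c⁵, (c¹⁷)²⁶ = c²², (c¹⁷)²⁷ = c¹¹, (c¹⁷)²⁸ = e.
So |⟨c¹⁷⟩| = ord(c¹⁷) = 28. With |G| = 28, by Lagrange [G : ⟨c¹⁷⟩] = 28/28 = 1.

Answer: 1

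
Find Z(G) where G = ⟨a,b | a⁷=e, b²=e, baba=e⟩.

An element z ∈ Z(G) iff z commutes with every generator.
For example e is central: e·a = a = a·e; e·b = b = b·e.
Whereas a ∉ Z(G) since a·b = ab ≠ a⁶b = b·a.
Checking each of the 14 elements this way gives Z(G) = {e}, of order 1.

Answer: {e}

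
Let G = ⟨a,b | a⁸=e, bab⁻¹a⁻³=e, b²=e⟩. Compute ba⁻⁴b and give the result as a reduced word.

Multiply left to right, reducing at each step:
  b · a⁻⁴ = a⁴b
  (a⁴b) · b = a⁴

Answer: a⁴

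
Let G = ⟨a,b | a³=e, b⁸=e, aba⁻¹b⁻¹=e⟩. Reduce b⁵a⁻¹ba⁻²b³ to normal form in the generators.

Multiply left to right, reducing at each step:
  (b⁵) · a⁻¹ = a²b⁵
  (a²b⁵) · b = a²b⁶
  (a²b⁶) · a⁻² = b⁶
  (b⁶) · b³ = b

Answer: b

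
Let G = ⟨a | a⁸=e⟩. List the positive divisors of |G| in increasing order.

|G| = 8 = 2³. By Lagrange's theorem the order of any subgroup divides 8; the divisors of 8 are 1, 2, 4, 8.

Answer: 1, 2, 4, 8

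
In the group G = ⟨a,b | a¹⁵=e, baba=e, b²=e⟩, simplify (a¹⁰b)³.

Compute successive powers of (a¹⁰b), reducing at each step:
  (a¹⁰b)²: (a¹⁰b) · a¹⁰ = b;   b · b = e
  (a¹⁰b)³: e · a¹⁰ = a¹⁰;   (a¹⁰) · b = a¹⁰b

Answer: a¹⁰b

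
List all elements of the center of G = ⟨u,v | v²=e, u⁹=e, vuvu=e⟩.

An element z ∈ Z(G) iff z commutes with every generator.
For example e is central: e·u = u = u·e; e·v = v = v·e.
Whereas u ∉ Z(G) since u·v = uv ≠ u⁸v = v·u.
Checking each of the 18 elements this way gives Z(G) = {e}, of order 1.

Answer: {e}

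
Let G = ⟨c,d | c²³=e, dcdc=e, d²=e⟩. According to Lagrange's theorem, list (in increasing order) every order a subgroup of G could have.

|G| = 46 = 2 · 23. By Lagrange's theorem the order of any subgroup divides 46; the divisors of 46 are 1, 2, 23, 46.

Answer: 1, 2, 23, 46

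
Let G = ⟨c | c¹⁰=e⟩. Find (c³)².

Compute successive powers of (c³), reducing at each step:
  (c³)²: (c³) · c³ = c⁶

Answer: c⁶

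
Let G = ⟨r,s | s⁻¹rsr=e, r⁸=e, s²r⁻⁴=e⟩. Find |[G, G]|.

G' = [G, G] is generated by all commutators. The generator-pair commutators are: [r, s] = r².
The subgroup they normally generate is {e, r², r⁴, r⁶}, of order 4.
Check: |G/G'| = 16/4 = 4 is the order of the abelianisation.

Answer: 4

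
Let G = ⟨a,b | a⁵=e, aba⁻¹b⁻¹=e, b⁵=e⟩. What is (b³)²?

Compute successive powers of (b³), reducing at each step:
  (b³)²: (b³) · b³ = b

Answer: b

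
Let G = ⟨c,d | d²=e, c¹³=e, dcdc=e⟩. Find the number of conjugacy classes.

The conjugacy classes (representative and size) are:
  [e] (size 1), [c¹²] (size 2), [c¹¹] (size 2), [c³] (size 2), [c⁴] (size 2), [c⁸] (size 2), [c⁶] (size 2), [d] (size 13).
Class equation: 1 + 2 + 2 + 2 + 2 + 2 + 2 + 13 = 26 = |G|. So G has 8 conjugacy classes.

Answer: 8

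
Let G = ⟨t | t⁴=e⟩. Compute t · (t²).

Compute t · (t²) by multiplying left to right and reducing via the relations at each step:
  t · t² = t³

Answer: t³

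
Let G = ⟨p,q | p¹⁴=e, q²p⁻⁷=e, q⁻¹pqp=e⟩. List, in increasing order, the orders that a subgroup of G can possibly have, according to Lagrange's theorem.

|G| = 28 = 2² · 7. By Lagrange's theorem the order of any subgroup divides 28; the divisors of 28 are 1, 2, 4, 7, 14, 28.

Answer: 1, 2, 4, 7, 14, 28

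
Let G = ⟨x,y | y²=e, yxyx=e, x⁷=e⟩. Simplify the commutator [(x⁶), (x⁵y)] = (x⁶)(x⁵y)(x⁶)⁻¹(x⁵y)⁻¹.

[(x⁶), (x⁵y)] = (x⁶)·(x⁵y)·(x⁶)⁻¹·(x⁵y)⁻¹.
  (x⁶) · (x⁵y) = x⁴y
  (x⁴y) · x = x³y
  (x³y) · (x⁵y) = x⁵

Answer: x⁵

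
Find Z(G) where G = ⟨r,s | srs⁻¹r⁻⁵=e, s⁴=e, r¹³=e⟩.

An element z ∈ Z(G) iff z commutes with every generator.
For example e is central: e·r = r = r·e; e·s = s = s·e.
Whereas r ∉ Z(G) since r·s = rs ≠ r⁵s = s·r.
Checking each of the 52 elements this way gives Z(G) = {e}, of order 1.

Answer: {e}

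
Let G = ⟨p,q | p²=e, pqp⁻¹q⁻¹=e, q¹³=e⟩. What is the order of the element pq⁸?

Compute successive powers until reaching e:
  (pq⁸)¹ = pq⁸, (pq⁸)² = q³, (pq⁸)³ = pq¹¹, (pq⁸)⁴ = q⁶, (pq⁸)⁵ = pq, (pq⁸)⁶ = q⁹, (pq⁸)⁷ = pq⁴, (pq⁸)⁸ = q¹², (pq⁸)⁹ = pq⁷, (pq⁸)¹⁰ = q², (pq⁸)¹¹ = pq¹⁰, (pq⁸)¹² = q⁵, (pq⁸)¹³ = p, (pq⁸)¹⁴ = q⁸, (pq⁸)¹⁵ = pq³, (pq⁸)¹⁶ = q¹¹, (pq⁸)¹⁷ = pq⁶, (pq⁸)¹⁸ = q, (pq⁸)¹⁹ = pq⁹, (pq⁸)²⁰ = q⁴, (pq⁸)²¹ = pq¹², (pq⁸)²² = q⁷, (pq⁸)²³ = pq², (pq⁸)²⁴ = q¹⁰, (pq⁸)²⁵ = pq⁵, (pq⁸)²⁶ = e.
The smallest positive k with (pq⁸)ᵏ = e is 26.

Answer: 26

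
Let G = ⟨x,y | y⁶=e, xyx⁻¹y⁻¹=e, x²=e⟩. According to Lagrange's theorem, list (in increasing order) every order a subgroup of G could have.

|G| = 12 = 2² · 3. By Lagrange's theorem the order of any subgroup divides 12; the divisors of 12 are 1, 2, 3, 4, 6, 12.

Answer: 1, 2, 3, 4, 6, 12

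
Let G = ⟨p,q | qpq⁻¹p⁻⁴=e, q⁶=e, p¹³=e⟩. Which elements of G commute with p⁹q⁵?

⟨p⁹q⁵⟩ ⊆ C_G(p⁹q⁵) since powers of p⁹q⁵ commute with p⁹q⁵; so |C_G(p⁹q⁵)| ≥ |⟨p⁹q⁵⟩| = 6.
By orbit–stabilizer, |C_G(p⁹q⁵)| = |G| / |conj. class of p⁹q⁵| = 78 / 13 = 6.
The 6 elements commuting with p⁹q⁵ are {e, p²q², p³q, p⁸q⁴, p⁹q⁵, p¹¹q³}.

Answer: {e, p²q², p³q, p⁸q⁴, p⁹q⁵, p¹¹q³}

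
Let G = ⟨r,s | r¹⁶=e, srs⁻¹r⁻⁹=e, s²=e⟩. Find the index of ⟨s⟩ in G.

First find ord(s) by computing successive powers:
  s¹ = s, s² = e.
So |⟨s⟩| = ord(s) = 2. With |G| = 32, by Lagrange [G : ⟨s⟩] = 32/2 = 16.

Answer: 16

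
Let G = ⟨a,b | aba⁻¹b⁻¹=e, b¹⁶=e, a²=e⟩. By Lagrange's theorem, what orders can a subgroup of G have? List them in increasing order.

|G| = 32 = 2⁵. By Lagrange's theorem the order of any subgroup divides 32; the divisors of 32 are 1, 2, 4, 8, 16, 32.

Answer: 1, 2, 4, 8, 16, 32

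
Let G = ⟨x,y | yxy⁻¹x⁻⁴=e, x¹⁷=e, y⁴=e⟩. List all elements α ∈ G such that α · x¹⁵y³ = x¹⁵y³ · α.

⟨x¹⁵y³⟩ ⊆ C_G(x¹⁵y³) since powers of x¹⁵y³ commute with x¹⁵y³; so |C_G(x¹⁵y³)| ≥ |⟨x¹⁵y³⟩| = 4.
By orbit–stabilizer, |C_G(x¹⁵y³)| = |G| / |conj. class of x¹⁵y³| = 68 / 17 = 4.
The 4 elements commuting with x¹⁵y³ are {e, x⁸y, x⁶y², x¹⁵y³}.

Answer: {e, x⁸y, x⁶y², x¹⁵y³}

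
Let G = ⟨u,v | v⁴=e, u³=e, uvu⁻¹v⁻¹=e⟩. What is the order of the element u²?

Compute successive powers until reaching e:
  (u²)¹ = u², (u²)² = u, (u²)³ = e.
The smallest positive k with (u²)ᵏ = e is 3.

Answer: 3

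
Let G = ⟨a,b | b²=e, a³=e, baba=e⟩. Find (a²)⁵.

Compute successive powers of (a²), reducing at each step:
  (a²)²: (a²) · a² = a
  (a²)³: a · a² = e
  (a²)⁴: e · a² = a²
  (a²)⁵: (a²) · a² = a

Answer: a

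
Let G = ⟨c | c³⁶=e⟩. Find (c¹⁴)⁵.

Compute successive powers of (c¹⁴), reducing at each step:
  (c¹⁴)²: (c¹⁴) · c¹⁴ = c²⁸
  (c¹⁴)³: (c²⁸) · c¹⁴ = c⁶
  (c¹⁴)⁴: (c⁶) · c¹⁴ = c²⁰
  (c¹⁴)⁵: (c²⁰) · c¹⁴ = c³⁴

Answer: c³⁴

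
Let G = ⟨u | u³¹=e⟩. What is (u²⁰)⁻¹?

The order of (u²⁰) is 31 (smallest k with (u²⁰)ᵏ = e), so (u²⁰)⁻¹ = (u²⁰)³⁰ = u¹¹.
Check: (u²⁰) · (u¹¹) → (u²⁰) · u¹¹ = e, giving e as required.

Answer: u¹¹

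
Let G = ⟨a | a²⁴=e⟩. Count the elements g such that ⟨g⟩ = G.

G is cyclic of order 24. An element generates G iff its order is 24, and a cyclic group of order 24 has exactly φ(24) = 8 such elements.

Answer: 8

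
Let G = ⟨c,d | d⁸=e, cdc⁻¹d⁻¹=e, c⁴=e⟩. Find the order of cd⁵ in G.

Compute successive powers until reaching e:
  (cd⁵)¹ = cd⁵, (cd⁵)² = c²d², (cd⁵)³ = c³d⁷, (cd⁵)⁴ = d⁴, (cd⁵)⁵ = cd, (cd⁵)⁶ = c²d⁶, (cd⁵)⁷ = c³d³, (cd⁵)⁸ = e.
The smallest positive k with (cd⁵)ᵏ = e is 8.

Answer: 8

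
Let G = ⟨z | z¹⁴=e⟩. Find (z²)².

Compute successive powers of (z²), reducing at each step:
  (z²)²: (z²) · z² = z⁴

Answer: z⁴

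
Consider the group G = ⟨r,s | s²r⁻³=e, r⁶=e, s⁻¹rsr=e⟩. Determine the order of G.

Enumerate words in the generators, reducing via the relations: the distinct elements are
  {e, r, s, rs, r², r³, r⁴, r⁵, r²s, s⁻¹, rs⁻¹, r²s⁻¹}.
No further products give new elements, so |G| = 12.

Answer: 12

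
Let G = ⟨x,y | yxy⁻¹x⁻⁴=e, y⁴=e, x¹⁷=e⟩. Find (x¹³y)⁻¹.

The order of (x¹³y) is 4 (smallest k with (x¹³y)ᵏ = e), so (x¹³y)⁻¹ = (x¹³y)³ = xy³.
Check: (x¹³y) · (xy³) → (x¹³y) · x = y;   y · y³ = e, giving e as required.

Answer: xy³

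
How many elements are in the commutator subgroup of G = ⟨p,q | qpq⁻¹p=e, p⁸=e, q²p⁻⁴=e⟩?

G' = [G, G] is generated by all commutators. The generator-pair commutators are: [p, q] = p².
The subgroup they normally generate is {e, p², p⁴, p⁶}, of order 4.
Check: |G/G'| = 16/4 = 4 is the order of the abelianisation.

Answer: 4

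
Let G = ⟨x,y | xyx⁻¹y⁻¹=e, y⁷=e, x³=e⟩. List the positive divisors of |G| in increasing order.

|G| = 21 = 3 · 7. By Lagrange's theorem the order of any subgroup divides 21; the divisors of 21 are 1, 3, 7, 21.

Answer: 1, 3, 7, 21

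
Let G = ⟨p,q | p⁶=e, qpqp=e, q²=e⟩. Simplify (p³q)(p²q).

Compute (p³q) · (p²q) by multiplying left to right and reducing via the relations at each step:
  (p³q) · p² = pq
  (pq) · q = p

Answer: p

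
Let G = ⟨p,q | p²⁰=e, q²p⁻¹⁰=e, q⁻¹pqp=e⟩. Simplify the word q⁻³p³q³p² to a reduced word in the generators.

Multiply left to right, reducing at each step:
  q · p³ = p⁷q⁻¹
  (p⁷q⁻¹) · q³ = p¹⁷
  (p¹⁷) · p² = p¹⁹

Answer: p¹⁹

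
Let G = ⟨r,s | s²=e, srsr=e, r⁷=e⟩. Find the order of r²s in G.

Compute successive powers until reaching e:
  (r²s)¹ = r²s, (r²s)² = e.
The smallest positive k with (r²s)ᵏ = e is 2.

Answer: 2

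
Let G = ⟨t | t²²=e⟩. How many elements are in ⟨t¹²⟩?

|⟨t¹²⟩| equals the order of t¹². Compute successive powers until reaching e:
  (t¹²)¹ = t¹², (t¹²)² = t², (t¹²)³ = t¹⁴, (t¹²)⁴ = t⁴, (t¹²)⁵ = t¹⁶, (t¹²)⁶ = t⁶, (t¹²)⁷ = t¹⁸, (t¹²)⁸ = t⁸, (t¹²)⁹ = t²⁰, (t¹²)¹⁰ = t¹⁰, (t¹²)¹¹ = e.
The smallest positive k with (t¹²)ᵏ = e is 11, so |⟨t¹²⟩| = 11.

Answer: 11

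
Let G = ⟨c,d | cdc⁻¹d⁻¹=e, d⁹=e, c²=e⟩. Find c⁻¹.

The order of c is 2 (smallest k with cᵏ = e), so c⁻¹ = c¹ = c.
Check: c · c → c · c = e, giving e as required.

Answer: c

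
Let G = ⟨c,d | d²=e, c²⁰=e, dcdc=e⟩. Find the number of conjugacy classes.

The conjugacy classes (representative and size) are:
  [e] (size 1), [c] (size 2), [c¹⁸] (size 2), [c³] (size 2), [c⁴] (size 2), [c¹⁵] (size 2), [c¹⁴] (size 2), [c⁷] (size 2), [c¹²] (size 2), [c¹¹] (size 2), [c¹⁰] (size 1), [c¹⁸d] (size 10), [c⁵d] (size 10).
Class equation: 1 + 2 + 2 + 2 + 2 + 2 + 2 + 2 + 2 + 2 + 1 + 10 + 10 = 40 = |G|. So G has 13 conjugacy classes.

Answer: 13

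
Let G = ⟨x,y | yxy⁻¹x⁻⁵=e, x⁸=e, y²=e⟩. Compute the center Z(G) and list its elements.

An element z ∈ Z(G) iff z commutes with every generator.
For example x² is central: (x²)·x = x³ = x·(x²); (x²)·y = x²y = y·(x²).
Whereas x ∉ Z(G) since x·y = xy ≠ x⁵y = y·x.
Checking each of the 16 elements this way gives Z(G) = {e, x², x⁴, x⁶}, of order 4.

Answer: {e, x², x⁴, x⁶}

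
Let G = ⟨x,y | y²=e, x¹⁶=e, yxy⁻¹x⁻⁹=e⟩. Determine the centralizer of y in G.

⟨y⟩ ⊆ C_G(y) since powers of y commute with y; so |C_G(y)| ≥ |⟨y⟩| = 2.
By orbit–stabilizer, |C_G(y)| = |G| / |conj. class of y| = 32 / 2 = 16.
The 16 elements commuting with y are {e, x², x⁴, x⁶, x⁸, x¹⁰, x¹², x¹⁴, y, x¹⁰y, x²y, x¹²y, x⁴y, x¹⁴y, x⁶y, x⁸y}.

Answer: {e, x², x⁴, x⁶, x⁸, x¹⁰, x¹², x¹⁴, y, x¹⁰y, x²y, x¹²y, x⁴y, x¹⁴y, x⁶y, x⁸y}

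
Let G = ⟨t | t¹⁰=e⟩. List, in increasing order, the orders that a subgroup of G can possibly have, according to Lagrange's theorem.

|G| = 10 = 2 · 5. By Lagrange's theorem the order of any subgroup divides 10; the divisors of 10 are 1, 2, 5, 10.

Answer: 1, 2, 5, 10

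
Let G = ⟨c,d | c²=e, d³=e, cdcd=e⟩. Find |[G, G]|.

G' = [G, G] is generated by all commutators. The generator-pair commutators are: [c, d] = d.
The subgroup they normally generate is {e, d, d²}, of order 3.
Check: |G/G'| = 6/3 = 2 is the order of the abelianisation.

Answer: 3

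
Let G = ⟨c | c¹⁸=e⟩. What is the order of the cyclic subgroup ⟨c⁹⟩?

|⟨c⁹⟩| equals the order of c⁹. Compute successive powers until reaching e:
  (c⁹)¹ = c⁹, (c⁹)² = e.
The smallest positive k with (c⁹)ᵏ = e is 2, so |⟨c⁹⟩| = 2.

Answer: 2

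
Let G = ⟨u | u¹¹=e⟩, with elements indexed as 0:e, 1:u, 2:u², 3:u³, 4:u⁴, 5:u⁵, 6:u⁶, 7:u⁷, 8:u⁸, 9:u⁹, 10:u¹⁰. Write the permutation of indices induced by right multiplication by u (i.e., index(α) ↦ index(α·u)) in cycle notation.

(0 1 2 3 4 5 6 7 8 9 10)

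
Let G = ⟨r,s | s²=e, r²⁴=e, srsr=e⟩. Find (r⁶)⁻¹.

The order of (r⁶) is 4 (smallest k with (r⁶)ᵏ = e), so (r⁶)⁻¹ = (r⁶)³ = r¹⁸.
Check: (r⁶) · (r¹⁸) → (r⁶) · r¹⁸ = e, giving e as required.

Answer: r¹⁸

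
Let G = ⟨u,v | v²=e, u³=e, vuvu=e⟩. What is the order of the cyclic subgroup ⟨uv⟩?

|⟨uv⟩| equals the order of uv. Compute successive powers until reaching e:
  (uv)¹ = uv, (uv)² = e.
The smallest positive k with (uv)ᵏ = e is 2, so |⟨uv⟩| = 2.

Answer: 2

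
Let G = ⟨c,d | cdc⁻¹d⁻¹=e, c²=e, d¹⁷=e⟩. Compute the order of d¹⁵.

Compute successive powers until reaching e:
  (d¹⁵)¹ = d¹⁵, (d¹⁵)² = d¹³, (d¹⁵)³ = d¹¹, (d¹⁵)⁴ = d⁹, (d¹⁵)⁵ = d⁷, (d¹⁵)⁶ = d⁵, (d¹⁵)⁷ = d³, (d¹⁵)⁸ = d, (d¹⁵)⁹ = d¹⁶, (d¹⁵)¹⁰ = d¹⁴, (d¹⁵)¹¹ = d¹², (d¹⁵)¹² = d¹⁰, (d¹⁵)¹³ = d⁸, (d¹⁵)¹⁴ = d⁶, (d¹⁵)¹⁵ = d⁴, (d¹⁵)¹⁶ = d², (d¹⁵)¹⁷ = e.
The smallest positive k with (d¹⁵)ᵏ = e is 17.

Answer: 17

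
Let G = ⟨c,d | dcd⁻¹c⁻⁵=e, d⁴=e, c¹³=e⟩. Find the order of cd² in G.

Compute successive powers until reaching e:
  (cd²)¹ = cd², (cd²)² = e.
The smallest positive k with (cd²)ᵏ = e is 2.

Answer: 2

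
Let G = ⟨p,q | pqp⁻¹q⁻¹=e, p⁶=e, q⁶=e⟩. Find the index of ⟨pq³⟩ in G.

First find ord(pq³) by computing successive powers:
  (pq³)¹ = pq³, (pq³)² = p², (pq³)³ = p³q³, (pq³)⁴ = p⁴, (pq³)⁵ = p⁵q³, (pq³)⁶ = e.
So |⟨pq³⟩| = ord(pq³) = 6. With |G| = 36, by Lagrange [G : ⟨pq³⟩] = 36/6 = 6.

Answer: 6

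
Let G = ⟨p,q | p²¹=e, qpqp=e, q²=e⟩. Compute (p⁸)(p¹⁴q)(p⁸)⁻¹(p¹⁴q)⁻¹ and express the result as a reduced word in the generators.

[(p⁸), (p¹⁴q)] = (p⁸)·(p¹⁴q)·(p⁸)⁻¹·(p¹⁴q)⁻¹.
  (p⁸) · (p¹⁴q) = pq
  (pq) · (p¹³) = p⁹q
  (p⁹q) · (p¹⁴q) = p¹⁶

Answer: p¹⁶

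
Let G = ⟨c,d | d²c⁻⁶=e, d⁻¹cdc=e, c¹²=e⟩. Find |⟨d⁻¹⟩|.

|⟨d⁻¹⟩| equals the order of d⁻¹. Compute successive powers until reaching e:
  (d⁻¹)¹ = d⁻¹, (d⁻¹)² = c⁶, (d⁻¹)³ = d, (d⁻¹)⁴ = e.
The smallest positive k with (d⁻¹)ᵏ = e is 4, so |⟨d⁻¹⟩| = 4.

Answer: 4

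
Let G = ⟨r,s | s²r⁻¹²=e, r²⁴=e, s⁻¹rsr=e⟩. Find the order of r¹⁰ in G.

Compute successive powers until reaching e:
  (r¹⁰)¹ = r¹⁰, (r¹⁰)² = r²⁰, (r¹⁰)³ = r⁶, (r¹⁰)⁴ = r¹⁶, (r¹⁰)⁵ = r², (r¹⁰)⁶ = r¹², (r¹⁰)⁷ = r²², (r¹⁰)⁸ = r⁸, (r¹⁰)⁹ = r¹⁸, (r¹⁰)¹⁰ = r⁴, (r¹⁰)¹¹ = r¹⁴, (r¹⁰)¹² = e.
The smallest positive k with (r¹⁰)ᵏ = e is 12.

Answer: 12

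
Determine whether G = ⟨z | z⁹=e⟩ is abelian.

G has a single generator, so G is cyclic and hence abelian.

Answer: Yes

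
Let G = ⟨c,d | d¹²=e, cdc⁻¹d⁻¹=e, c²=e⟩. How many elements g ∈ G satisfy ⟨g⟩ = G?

⟨g⟩ = G would require ord(g) = |G| = 24, but the maximum element order in G is 12 < 24. So G is not cyclic and no single element generates it: the count is 0.

Answer: 0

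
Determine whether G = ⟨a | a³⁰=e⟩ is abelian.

G has a single generator, so G is cyclic and hence abelian.

Answer: Yes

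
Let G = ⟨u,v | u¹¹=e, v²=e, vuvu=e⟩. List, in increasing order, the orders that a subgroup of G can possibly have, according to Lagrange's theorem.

|G| = 22 = 2 · 11. By Lagrange's theorem the order of any subgroup divides 22; the divisors of 22 are 1, 2, 11, 22.

Answer: 1, 2, 11, 22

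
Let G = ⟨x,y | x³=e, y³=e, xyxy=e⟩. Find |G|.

Enumerate words in the generators, reducing via the relations: the distinct elements are
  {e, x, y, xy, x², y², xy², x²y, yx², y²x, xy²x, x²y²}.
No further products give new elements, so |G| = 12.

Answer: 12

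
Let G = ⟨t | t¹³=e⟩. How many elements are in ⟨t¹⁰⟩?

|⟨t¹⁰⟩| equals the order of t¹⁰. Compute successive powers until reaching e:
  (t¹⁰)¹ = t¹⁰, (t¹⁰)² = t⁷, (t¹⁰)³ = t⁴, (t¹⁰)⁴ = t, (t¹⁰)⁵ = t¹¹, (t¹⁰)⁶ = t⁸, (t¹⁰)⁷ = t⁵, (t¹⁰)⁸ = t², (t¹⁰)⁹ = t¹², (t¹⁰)¹⁰ = t⁹, (t¹⁰)¹¹ = t⁶, (t¹⁰)¹² = t³, (t¹⁰)¹³ = e.
The smallest positive k with (t¹⁰)ᵏ = e is 13, so |⟨t¹⁰⟩| = 13.

Answer: 13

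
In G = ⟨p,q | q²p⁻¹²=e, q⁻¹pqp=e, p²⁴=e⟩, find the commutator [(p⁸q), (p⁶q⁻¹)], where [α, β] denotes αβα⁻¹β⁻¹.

[(p⁸q), (p⁶q⁻¹)] = (p⁸q)·(p⁶q⁻¹)·(p⁸q)⁻¹·(p⁶q⁻¹)⁻¹.
  (p⁸q) · (p⁶q⁻¹) = p²
  (p²) · (p⁸q⁻¹) = p¹⁰q⁻¹
  (p¹⁰q⁻¹) · (p⁶q) = p⁴

Answer: p⁴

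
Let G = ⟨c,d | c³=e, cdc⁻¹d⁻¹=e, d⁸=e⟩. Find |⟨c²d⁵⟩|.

|⟨c²d⁵⟩| equals the order of c²d⁵. Compute successive powers until reaching e:
  (c²d⁵)¹ = c²d⁵, (c²d⁵)² = cd², (c²d⁵)³ = d⁷, (c²d⁵)⁴ = c²d⁴, (c²d⁵)⁵ = cd, (c²d⁵)⁶ = d⁶, (c²d⁵)⁷ = c²d³, (c²d⁵)⁸ = c, (c²d⁵)⁹ = d⁵, (c²d⁵)¹⁰ = c²d², (c²d⁵)¹¹ = cd⁷, (c²d⁵)¹² = d⁴, (c²d⁵)¹³ = c²d, (c²d⁵)¹⁴ = cd⁶, (c²d⁵)¹⁵ = d³, (c²d⁵)¹⁶ = c², (c²d⁵)¹⁷ = cd⁵, (c²d⁵)¹⁸ = d², (c²d⁵)¹⁹ = c²d⁷, (c²d⁵)²⁰ = cd⁴, (c²d⁵)²¹ = d, (c²d⁵)²² = c²d⁶, (c²d⁵)²³ = cd³, (c²d⁵)²⁴ = e.
The smallest positive k with (c²d⁵)ᵏ = e is 24, so |⟨c²d⁵⟩| = 24.

Answer: 24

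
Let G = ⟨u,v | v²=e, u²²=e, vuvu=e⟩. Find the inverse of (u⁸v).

The order of (u⁸v) is 2 (smallest k with (u⁸v)ᵏ = e), so (u⁸v)⁻¹ = (u⁸v)¹ = u⁸v.
Check: (u⁸v) · (u⁸v) → (u⁸v) · u⁸ = v;   v · v = e, giving e as required.

Answer: u⁸v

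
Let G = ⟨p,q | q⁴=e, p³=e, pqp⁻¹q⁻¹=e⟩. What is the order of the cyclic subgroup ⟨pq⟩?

|⟨pq⟩| equals the order of pq. Compute successive powers until reaching e:
  (pq)¹ = pq, (pq)² = p²q², (pq)³ = q³, (pq)⁴ = p, (pq)⁵ = p²q, (pq)⁶ = q², (pq)⁷ = pq³, (pq)⁸ = p², (pq)⁹ = q, (pq)¹⁰ = pq², (pq)¹¹ = p²q³, (pq)¹² = e.
The smallest positive k with (pq)ᵏ = e is 12, so |⟨pq⟩| = 12.

Answer: 12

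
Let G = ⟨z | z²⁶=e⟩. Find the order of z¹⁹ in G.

Compute successive powers until reaching e:
  (z¹⁹)¹ = z¹⁹, (z¹⁹)² = z¹², (z¹⁹)³ = z⁵, (z¹⁹)⁴ = z²⁴, (z¹⁹)⁵ = z¹⁷, (z¹⁹)⁶ = z¹⁰, (z¹⁹)⁷ = z³, (z¹⁹)⁸ = z²², (z¹⁹)⁹ = z¹⁵, (z¹⁹)¹⁰ = z⁸, (z¹⁹)¹¹ = z, (z¹⁹)¹² = z²⁰, (z¹⁹)¹³ = z¹³, (z¹⁹)¹⁴ = z⁶, (z¹⁹)¹⁵ = z²⁵, (z¹⁹)¹⁶ = z¹⁸, (z¹⁹)¹⁷ = z¹¹, (z¹⁹)¹⁸ = z⁴, (z¹⁹)¹⁹ = z²³, (z¹⁹)²⁰ = z¹⁶, (z¹⁹)²¹ = z⁹, (z¹⁹)²² = z², (z¹⁹)²³ = z²¹, (z¹⁹)²⁴ = z¹⁴, (z¹⁹)²⁵ = z⁷, (z¹⁹)²⁶ = e.
The smallest positive k with (z¹⁹)ᵏ = e is 26.

Answer: 26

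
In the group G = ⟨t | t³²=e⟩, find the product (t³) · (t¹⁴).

Compute (t³) · (t¹⁴) by multiplying left to right and reducing via the relations at each step:
  (t³) · t¹⁴ = t¹⁷

Answer: t¹⁷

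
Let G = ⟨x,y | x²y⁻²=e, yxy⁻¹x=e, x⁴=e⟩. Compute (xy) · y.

Compute (xy) · y by multiplying left to right and reducing via the relations at each step:
  (xy) · y = x³

Answer: x³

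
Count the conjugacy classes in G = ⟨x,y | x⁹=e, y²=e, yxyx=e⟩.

The conjugacy classes (representative and size) are:
  [e] (size 1), [x⁸] (size 2), [x⁷] (size 2), [x⁶] (size 2), [x⁵] (size 2), [x⁴y] (size 9).
Class equation: 1 + 2 + 2 + 2 + 2 + 9 = 18 = |G|. So G has 6 conjugacy classes.

Answer: 6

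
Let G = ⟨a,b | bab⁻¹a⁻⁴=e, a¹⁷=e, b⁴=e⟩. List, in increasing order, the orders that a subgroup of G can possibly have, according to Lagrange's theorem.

|G| = 68 = 2² · 17. By Lagrange's theorem the order of any subgroup divides 68; the divisors of 68 are 1, 2, 4, 17, 34, 68.

Answer: 1, 2, 4, 17, 34, 68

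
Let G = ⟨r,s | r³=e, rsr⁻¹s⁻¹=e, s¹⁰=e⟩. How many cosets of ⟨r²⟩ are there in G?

First find ord(r²) by computing successive powers:
  (r²)¹ = r², (r²)² = r, (r²)³ = e.
So |⟨r²⟩| = ord(r²) = 3. With |G| = 30, by Lagrange [G : ⟨r²⟩] = 30/3 = 10.

Answer: 10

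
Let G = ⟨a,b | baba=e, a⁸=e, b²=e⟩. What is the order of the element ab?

Compute successive powers until reaching e:
  (ab)¹ = ab, (ab)² = e.
The smallest positive k with (ab)ᵏ = e is 2.

Answer: 2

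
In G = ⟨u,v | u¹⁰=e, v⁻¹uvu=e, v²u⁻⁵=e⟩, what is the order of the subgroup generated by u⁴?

|⟨u⁴⟩| equals the order of u⁴. Compute successive powers until reaching e:
  (u⁴)¹ = u⁴, (u⁴)² = u⁸, (u⁴)³ = u², (u⁴)⁴ = u⁶, (u⁴)⁵ = e.
The smallest positive k with (u⁴)ᵏ = e is 5, so |⟨u⁴⟩| = 5.

Answer: 5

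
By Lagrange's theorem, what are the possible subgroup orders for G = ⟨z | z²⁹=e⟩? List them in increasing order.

|G| = 29 = 29. By Lagrange's theorem the order of any subgroup divides 29; the divisors of 29 are 1, 29.

Answer: 1, 29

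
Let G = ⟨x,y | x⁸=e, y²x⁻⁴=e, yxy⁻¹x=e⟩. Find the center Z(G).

An element z ∈ Z(G) iff z commutes with every generator.
For example x⁴ is central: (x⁴)·x = x⁵ = x·(x⁴); (x⁴)·y = y⁻¹ = y·(x⁴).
Whereas x ∉ Z(G) since x·y = xy ≠ x³y⁻¹ = y·x.
Checking each of the 16 elements this way gives Z(G) = {e, x⁴}, of order 2.

Answer: {e, x⁴}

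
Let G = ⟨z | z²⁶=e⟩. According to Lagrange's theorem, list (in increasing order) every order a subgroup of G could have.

|G| = 26 = 2 · 13. By Lagrange's theorem the order of any subgroup divides 26; the divisors of 26 are 1, 2, 13, 26.

Answer: 1, 2, 13, 26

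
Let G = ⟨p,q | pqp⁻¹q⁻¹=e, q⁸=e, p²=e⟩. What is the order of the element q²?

Compute successive powers until reaching e:
  (q²)¹ = q², (q²)² = q⁴, (q²)³ = q⁶, (q²)⁴ = e.
The smallest positive k with (q²)ᵏ = e is 4.

Answer: 4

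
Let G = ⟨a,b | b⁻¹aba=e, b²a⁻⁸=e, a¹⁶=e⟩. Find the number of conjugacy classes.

The conjugacy classes (representative and size) are:
  [e] (size 1), [a] (size 2), [a¹⁴] (size 2), [a³] (size 2), [a¹²] (size 2), [a⁵] (size 2), [a¹⁰] (size 2), [a⁷] (size 2), [a⁸] (size 1), [a⁶b] (size 8), [a³b⁻¹] (size 8).
Class equation: 1 + 2 + 2 + 2 + 2 + 2 + 2 + 2 + 1 + 8 + 8 = 32 = |G|. So G has 11 conjugacy classes.

Answer: 11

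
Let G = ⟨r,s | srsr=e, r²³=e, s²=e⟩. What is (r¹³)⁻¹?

The order of (r¹³) is 23 (smallest k with (r¹³)ᵏ = e), so (r¹³)⁻¹ = (r¹³)²² = r¹⁰.
Check: (r¹³) · (r¹⁰) → (r¹³) · r¹⁰ = e, giving e as required.

Answer: r¹⁰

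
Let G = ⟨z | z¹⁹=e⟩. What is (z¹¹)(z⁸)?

Compute (z¹¹) · (z⁸) by multiplying left to right and reducing via the relations at each step:
  (z¹¹) · z⁸ = e

Answer: e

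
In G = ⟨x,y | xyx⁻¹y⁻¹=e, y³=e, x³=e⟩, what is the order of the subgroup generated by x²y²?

|⟨x²y²⟩| equals the order of x²y². Compute successive powers until reaching e:
  (x²y²)¹ = x²y², (x²y²)² = xy, (x²y²)³ = e.
The smallest positive k with (x²y²)ᵏ = e is 3, so |⟨x²y²⟩| = 3.

Answer: 3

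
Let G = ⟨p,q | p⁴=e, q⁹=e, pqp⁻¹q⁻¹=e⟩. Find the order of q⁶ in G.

Compute successive powers until reaching e:
  (q⁶)¹ = q⁶, (q⁶)² = q³, (q⁶)³ = e.
The smallest positive k with (q⁶)ᵏ = e is 3.

Answer: 3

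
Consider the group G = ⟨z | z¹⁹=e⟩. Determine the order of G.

G is generated by a single element, so G is cyclic. The relator gives z¹⁹ = e and no smaller power is forced to be e, so the 19 powers {e, z, z², z³, z⁴, z⁵, z⁶, z⁷, z⁸, z⁹, z¹², z¹³, z¹¹, z¹⁰, z¹⁴, z¹⁵, z¹⁶, z¹⁷, z¹⁸} are distinct. Hence |G| = 19.

Answer: 19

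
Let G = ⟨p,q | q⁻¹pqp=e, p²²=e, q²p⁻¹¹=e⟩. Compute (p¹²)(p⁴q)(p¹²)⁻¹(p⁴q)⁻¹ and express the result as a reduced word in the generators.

[(p¹²), (p⁴q)] = (p¹²)·(p⁴q)·(p¹²)⁻¹·(p⁴q)⁻¹.
  (p¹²) · (p⁴q) = p⁵q⁻¹
  (p⁵q⁻¹) · (p¹⁰) = p⁶q
  (p⁶q) · (p⁴q⁻¹) = p²

Answer: p²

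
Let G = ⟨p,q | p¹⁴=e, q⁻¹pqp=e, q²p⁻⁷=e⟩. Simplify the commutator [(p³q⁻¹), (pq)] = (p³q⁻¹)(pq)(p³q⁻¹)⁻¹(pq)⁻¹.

[(p³q⁻¹), (pq)] = (p³q⁻¹)·(pq)·(p³q⁻¹)⁻¹·(pq)⁻¹.
  (p³q⁻¹) · (pq) = p²
  (p²) · (p³q) = p⁵q
  (p⁵q) · (pq⁻¹) = p⁴

Answer: p⁴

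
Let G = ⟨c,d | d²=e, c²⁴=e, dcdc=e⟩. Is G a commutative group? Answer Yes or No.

c·d = cd but d·c = c²³d, so c·d ≠ d·c and G is not abelian.

Answer: No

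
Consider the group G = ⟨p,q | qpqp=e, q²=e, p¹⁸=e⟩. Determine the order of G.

Enumerate words in the generators, reducing via the relations: the distinct elements are
  {e, p, q, pq, p², p³, p⁴, p⁵, p⁶, p⁷, p⁸, p⁹, p²q, p³q, p¹², p¹³, p¹¹, p¹⁰, p¹⁴, p¹⁵, p¹⁶, p¹⁷, p⁴q, p⁵q, p⁶q, p⁷q, p⁸q, p⁹q, p¹²q, p¹³q, p¹¹q, p¹⁰q, p¹⁴q, p¹⁵q, p¹⁶q, p¹⁷q}.
No further products give new elements, so |G| = 36.

Answer: 36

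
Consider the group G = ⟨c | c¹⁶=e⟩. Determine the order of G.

G is generated by a single element, so G is cyclic. The relator gives c¹⁶ = e and no smaller power is forced to be e, so the 16 powers {c, e, c², c³, c⁴, c⁵, c⁶, c⁷, c⁸, c⁹, c¹², c¹³, c¹¹, c¹⁰, c¹⁴, c¹⁵} are distinct. Hence |G| = 16.

Answer: 16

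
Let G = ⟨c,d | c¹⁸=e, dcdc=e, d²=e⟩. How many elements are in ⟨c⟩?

|⟨c⟩| equals the order of c. Compute successive powers until reaching e:
  c¹ = c, c² = c², c³ = c³, c⁴ = c⁴, c⁵ = c⁵, c⁶ = c⁶, c⁷ = c⁷, c⁸ = c⁸, c⁹ = c⁹, c¹⁰ = c¹⁰, c¹¹ = c¹¹, c¹² = c¹², c¹³ = c¹³, c¹⁴ = c¹⁴, c¹⁵ = c¹⁵, c¹⁶ = c¹⁶, c¹⁷ = c¹⁷, c¹⁸ = e.
The smallest positive k with cᵏ = e is 18, so |⟨c⟩| = 18.

Answer: 18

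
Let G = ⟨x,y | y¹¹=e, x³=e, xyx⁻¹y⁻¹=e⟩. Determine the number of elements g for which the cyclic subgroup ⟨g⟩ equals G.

G is cyclic of order 33. An element generates G iff its order is 33, and a cyclic group of order 33 has exactly φ(33) = 20 such elements.

Answer: 20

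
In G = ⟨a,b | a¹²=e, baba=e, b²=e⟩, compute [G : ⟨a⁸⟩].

First find ord(a⁸) by computing successive powers:
  (a⁸)¹ = a⁸, (a⁸)² = a⁴, (a⁸)³ = e.
So |⟨a⁸⟩| = ord(a⁸) = 3. With |G| = 24, by Lagrange [G : ⟨a⁸⟩] = 24/3 = 8.

Answer: 8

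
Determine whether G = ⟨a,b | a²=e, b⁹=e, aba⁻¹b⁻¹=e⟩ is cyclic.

|G| = 18. The element ab has order 18 (its powers give 18 distinct elements), so ⟨ab⟩ = G and G is cyclic.

Answer: Yes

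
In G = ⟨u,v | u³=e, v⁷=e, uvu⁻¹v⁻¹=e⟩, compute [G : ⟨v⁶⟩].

First find ord(v⁶) by computing successive powers:
  (v⁶)¹ = v⁶, (v⁶)² = v⁵, (v⁶)³ = v⁴, (v⁶)⁴ = v³, (v⁶)⁵ = v², (v⁶)⁶ = v, (v⁶)⁷ = e.
So |⟨v⁶⟩| = ord(v⁶) = 7. With |G| = 21, by Lagrange [G : ⟨v⁶⟩] = 21/7 = 3.

Answer: 3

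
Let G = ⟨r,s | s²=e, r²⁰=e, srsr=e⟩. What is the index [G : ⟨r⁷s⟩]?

First find ord(r⁷s) by computing successive powers:
  (r⁷s)¹ = r⁷s, (r⁷s)² = e.
So |⟨r⁷s⟩| = ord(r⁷s) = 2. With |G| = 40, by Lagrange [G : ⟨r⁷s⟩] = 40/2 = 20.

Answer: 20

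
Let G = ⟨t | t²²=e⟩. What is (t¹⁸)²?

Compute successive powers of (t¹⁸), reducing at each step:
  (t¹⁸)²: (t¹⁸) · t¹⁸ = t¹⁴

Answer: t¹⁴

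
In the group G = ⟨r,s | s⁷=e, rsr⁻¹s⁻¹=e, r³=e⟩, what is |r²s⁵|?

Compute successive powers until reaching e:
  (r²s⁵)¹ = r²s⁵, (r²s⁵)² = rs³, (r²s⁵)³ = s, (r²s⁵)⁴ = r²s⁶, (r²s⁵)⁵ = rs⁴, (r²s⁵)⁶ = s², (r²s⁵)⁷ = r², (r²s⁵)⁸ = rs⁵, (r²s⁵)⁹ = s³, (r²s⁵)¹⁰ = r²s, (r²s⁵)¹¹ = rs⁶, (r²s⁵)¹² = s⁴, (r²s⁵)¹³ = r²s², (r²s⁵)¹⁴ = r, (r²s⁵)¹⁵ = s⁵, (r²s⁵)¹⁶ = r²s³, (r²s⁵)¹⁷ = rs, (r²s⁵)¹⁸ = s⁶, (r²s⁵)¹⁹ = r²s⁴, (r²s⁵)²⁰ = rs², (r²s⁵)²¹ = e.
The smallest positive k with (r²s⁵)ᵏ = e is 21.

Answer: 21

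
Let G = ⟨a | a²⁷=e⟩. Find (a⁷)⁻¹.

The order of (a⁷) is 27 (smallest k with (a⁷)ᵏ = e), so (a⁷)⁻¹ = (a⁷)²⁶ = a²⁰.
Check: (a⁷) · (a²⁰) → (a⁷) · a²⁰ = e, giving e as required.

Answer: a²⁰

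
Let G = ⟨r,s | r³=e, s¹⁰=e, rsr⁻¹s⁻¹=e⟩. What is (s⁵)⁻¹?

The order of (s⁵) is 2 (smallest k with (s⁵)ᵏ = e), so (s⁵)⁻¹ = (s⁵)¹ = s⁵.
Check: (s⁵) · (s⁵) → (s⁵) · s⁵ = e, giving e as required.

Answer: s⁵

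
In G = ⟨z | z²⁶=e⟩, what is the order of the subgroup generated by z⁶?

|⟨z⁶⟩| equals the order of z⁶. Compute successive powers until reaching e:
  (z⁶)¹ = z⁶, (z⁶)² = z¹², (z⁶)³ = z¹⁸, (z⁶)⁴ = z²⁴, (z⁶)⁵ = z⁴, (z⁶)⁶ = z¹⁰, (z⁶)⁷ = z¹⁶, (z⁶)⁸ = z²², (z⁶)⁹ = z², (z⁶)¹⁰ = z⁸, (z⁶)¹¹ = z¹⁴, (z⁶)¹² = z²⁰, (z⁶)¹³ = e.
The smallest positive k with (z⁶)ᵏ = e is 13, so |⟨z⁶⟩| = 13.

Answer: 13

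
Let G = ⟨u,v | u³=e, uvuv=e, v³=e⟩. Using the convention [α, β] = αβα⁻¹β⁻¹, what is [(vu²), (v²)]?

[(vu²), (v²)] = (vu²)·(v²)·(vu²)⁻¹·(v²)⁻¹.
  (vu²) · (v²) = v²u
  (v²u) · (uv²) = u
  u · v = uv

Answer: uv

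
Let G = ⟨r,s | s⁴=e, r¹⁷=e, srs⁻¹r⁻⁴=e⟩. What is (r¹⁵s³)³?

Compute successive powers of (r¹⁵s³), reducing at each step:
  (r¹⁵s³)²: (r¹⁵s³) · r¹⁵ = r⁶s³;   (r⁶s³) · s³ = r⁶s²
  (r¹⁵s³)³: (r⁶s²) · r¹⁵ = r⁸s²;   (r⁸s²) · s³ = r⁸s

Answer: r⁸s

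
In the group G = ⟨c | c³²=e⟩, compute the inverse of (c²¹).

The order of (c²¹) is 32 (smallest k with (c²¹)ᵏ = e), so (c²¹)⁻¹ = (c²¹)³¹ = c¹¹.
Check: (c²¹) · (c¹¹) → (c²¹) · c¹¹ = e, giving e as required.

Answer: c¹¹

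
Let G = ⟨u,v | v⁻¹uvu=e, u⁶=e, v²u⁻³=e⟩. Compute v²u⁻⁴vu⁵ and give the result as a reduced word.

Multiply left to right, reducing at each step:
  (u³) · u⁻⁴ = u⁵
  (u⁵) · v = u²v⁻¹
  (u²v⁻¹) · u⁵ = v

Answer: v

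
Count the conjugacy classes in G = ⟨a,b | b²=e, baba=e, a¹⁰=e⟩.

The conjugacy classes (representative and size) are:
  [e] (size 1), [a] (size 2), [a²] (size 2), [a³] (size 2), [a⁴] (size 2), [a⁵] (size 1), [a²b] (size 5), [a³b] (size 5).
Class equation: 1 + 2 + 2 + 2 + 2 + 1 + 5 + 5 = 20 = |G|. So G has 8 conjugacy classes.

Answer: 8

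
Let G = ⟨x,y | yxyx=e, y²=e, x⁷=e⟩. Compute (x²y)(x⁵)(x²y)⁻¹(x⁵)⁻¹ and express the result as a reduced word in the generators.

[(x²y), (x⁵)] = (x²y)·(x⁵)·(x²y)⁻¹·(x⁵)⁻¹.
  (x²y) · (x⁵) = x⁴y
  (x⁴y) · (x²y) = x²
  (x²) · (x²) = x⁴

Answer: x⁴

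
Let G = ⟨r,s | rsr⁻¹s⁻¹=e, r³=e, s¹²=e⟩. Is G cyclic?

|G| = 36, but the maximum element order in G is 12 < 36. No single element generates all of G, so G is not cyclic.

Answer: No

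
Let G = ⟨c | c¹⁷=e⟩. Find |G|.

G is generated by a single element, so G is cyclic. The relator gives c¹⁷ = e and no smaller power is forced to be e, so the 17 powers {c, e, c², c³, c⁴, c⁵, c⁶, c⁷, c⁸, c⁹, c¹², c¹³, c¹¹, c¹⁰, c¹⁴, c¹⁵, c¹⁶} are distinct. Hence |G| = 17.

Answer: 17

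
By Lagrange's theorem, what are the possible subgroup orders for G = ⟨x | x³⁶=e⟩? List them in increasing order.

|G| = 36 = 2² · 3². By Lagrange's theorem the order of any subgroup divides 36; the divisors of 36 are 1, 2, 3, 4, 6, 9, 12, 18, 36.

Answer: 1, 2, 3, 4, 6, 9, 12, 18, 36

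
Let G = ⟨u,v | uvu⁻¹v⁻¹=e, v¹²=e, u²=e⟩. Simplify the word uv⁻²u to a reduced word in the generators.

Multiply left to right, reducing at each step:
  u · v⁻² = uv¹⁰
  (uv¹⁰) · u = v¹⁰

Answer: v¹⁰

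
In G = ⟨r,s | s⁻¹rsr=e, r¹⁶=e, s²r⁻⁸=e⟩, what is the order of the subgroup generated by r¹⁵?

|⟨r¹⁵⟩| equals the order of r¹⁵. Compute successive powers until reaching e:
  (r¹⁵)¹ = r¹⁵, (r¹⁵)² = r¹⁴, (r¹⁵)³ = r¹³, (r¹⁵)⁴ = r¹², (r¹⁵)⁵ = r¹¹, (r¹⁵)⁶ = r¹⁰, (r¹⁵)⁷ = r⁹, (r¹⁵)⁸ = r⁸, (r¹⁵)⁹ = r⁷, (r¹⁵)¹⁰ = r⁶, (r¹⁵)¹¹ = r⁵, (r¹⁵)¹² = r⁴, (r¹⁵)¹³ = r³, (r¹⁵)¹⁴ = r², (r¹⁵)¹⁵ = r, (r¹⁵)¹⁶ = e.
The smallest positive k with (r¹⁵)ᵏ = e is 16, so |⟨r¹⁵⟩| = 16.

Answer: 16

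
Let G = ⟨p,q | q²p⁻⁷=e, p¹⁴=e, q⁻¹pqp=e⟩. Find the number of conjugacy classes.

The conjugacy classes (representative and size) are:
  [e] (size 1), [p¹³] (size 2), [p¹²] (size 2), [p¹¹] (size 2), [p⁴] (size 2), [p⁵] (size 2), [p⁸] (size 2), [p⁷] (size 1), [p⁵q⁻¹] (size 7), [p⁵q] (size 7).
Class equation: 1 + 2 + 2 + 2 + 2 + 2 + 2 + 1 + 7 + 7 = 28 = |G|. So G has 10 conjugacy classes.

Answer: 10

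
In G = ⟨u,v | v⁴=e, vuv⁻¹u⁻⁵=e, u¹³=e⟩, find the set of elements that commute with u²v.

⟨u²v⟩ ⊆ C_G(u²v) since powers of u²v commute with u²v; so |C_G(u²v)| ≥ |⟨u²v⟩| = 4.
By orbit–stabilizer, |C_G(u²v)| = |G| / |conj. class of u²v| = 52 / 13 = 4.
The 4 elements commuting with u²v are {e, u²v, u¹⁰v³, u¹²v²}.

Answer: {e, u²v, u¹⁰v³, u¹²v²}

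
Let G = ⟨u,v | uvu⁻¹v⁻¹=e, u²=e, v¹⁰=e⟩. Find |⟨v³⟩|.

|⟨v³⟩| equals the order of v³. Compute successive powers until reaching e:
  (v³)¹ = v³, (v³)² = v⁶, (v³)³ = v⁹, (v³)⁴ = v², (v³)⁵ = v⁵, (v³)⁶ = v⁸, (v³)⁷ = v, (v³)⁸ = v⁴, (v³)⁹ = v⁷, (v³)¹⁰ = e.
The smallest positive k with (v³)ᵏ = e is 10, so |⟨v³⟩| = 10.

Answer: 10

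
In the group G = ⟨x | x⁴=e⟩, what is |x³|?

Compute successive powers until reaching e:
  (x³)¹ = x³, (x³)² = x², (x³)³ = x, (x³)⁴ = e.
The smallest positive k with (x³)ᵏ = e is 4.

Answer: 4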